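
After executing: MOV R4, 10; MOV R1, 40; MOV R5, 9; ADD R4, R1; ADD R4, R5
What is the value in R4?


Register state trace:
  MOV R4, 10  → R4 = 10
  MOV R1, 40  → R1 = 40
  MOV R5, 9  → R5 = 9
  ADD R4, R1  → R4 = 10 + 40 = 50
  ADD R4, R5  → R4 = 50 + 9 = 59
Final: R4 = 59

59


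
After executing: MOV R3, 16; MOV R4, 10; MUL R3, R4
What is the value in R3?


Register state trace:
  MOV R3, 16  → R3 = 16
  MOV R4, 10  → R4 = 10
  MUL R3, R4  → R3 = 16 * 10 = 160
Final: R3 = 160

160


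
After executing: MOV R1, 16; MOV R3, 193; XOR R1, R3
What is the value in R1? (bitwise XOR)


Register state trace:
  MOV R1, 16  → R1 = 16 (0b00010000)
  MOV R3, 193  → R3 = 193 (0b11000001)
  XOR R1, R3  → R1 = 16 XOR 193 = 209 (0b11010001)
Final: R1 = 209

209


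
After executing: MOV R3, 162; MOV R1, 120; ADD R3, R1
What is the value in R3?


Register state trace:
  MOV R3, 162  → R3 = 162
  MOV R1, 120  → R1 = 120
  ADD R3, R1  → R3 = 162 + 120 = 282
Final: R3 = 282

282


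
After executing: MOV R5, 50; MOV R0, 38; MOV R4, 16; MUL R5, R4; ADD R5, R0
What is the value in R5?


Register state trace:
  MOV R5, 50  → R5 = 50
  MOV R0, 38  → R0 = 38
  MOV R4, 16  → R4 = 16
  MUL R5, R4  → R5 = 50 * 16 = 800
  ADD R5, R0  → R5 = 800 + 38 = 838
Final: R5 = 838

838


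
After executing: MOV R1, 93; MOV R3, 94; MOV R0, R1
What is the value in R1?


Register state trace:
  MOV R1, 93  → R1 = 93
  MOV R3, 94  → R3 = 94
  MOV R0, R1  → R0 = 93
Final: R1 = 93

93


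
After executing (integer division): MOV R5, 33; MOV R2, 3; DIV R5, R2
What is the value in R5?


Register state trace:
  MOV R5, 33  → R5 = 33
  MOV R2, 3  → R2 = 3
  DIV R5, R2  → R5 = 33 // 3 = 11
Final: R5 = 11

11


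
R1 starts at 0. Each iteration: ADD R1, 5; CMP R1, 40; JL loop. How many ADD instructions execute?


Loop trace (R1 starts at 0, target 40, step 5):
  ADD #1: R1 = 0 + 5 = 5  → 5 < 40, loop
  ADD #2: R1 = 5 + 5 = 10  → 10 < 40, loop
  ADD #3: R1 = 10 + 5 = 15  → 15 < 40, loop
  ADD #4: R1 = 15 + 5 = 20  → 20 < 40, loop
  ADD #5: R1 = 20 + 5 = 25  → 25 < 40, loop
  ADD #6: R1 = 25 + 5 = 30  → 30 < 40, loop
  ADD #7: R1 = 30 + 5 = 35  → 35 < 40, loop
  ADD #8: R1 = 35 + 5 = 40  → 40 >= 40, exit
Total ADD instructions: 8

8


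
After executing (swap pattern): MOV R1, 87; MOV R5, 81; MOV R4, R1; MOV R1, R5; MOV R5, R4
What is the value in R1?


Register state trace (swap pattern):
  MOV R1, 87  → R1 = 87
  MOV R5, 81  → R5 = 81
  MOV R4, R1  → R4 = 87  (save R1)
  MOV R1, R5  → R1 = 81  (R1 gets R5's value)
  MOV R5, R4  → R5 = 87  (R5 gets saved value)
Final: R1 = 81

81


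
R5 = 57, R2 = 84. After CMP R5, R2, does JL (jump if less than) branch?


Trace:
  R5 = 57, R2 = 84
  CMP R5, R2  → compares 57 vs 84
  JL checks: is 57 less than 84?
  57 < 84, so condition is true
Branch taken: Yes

Yes


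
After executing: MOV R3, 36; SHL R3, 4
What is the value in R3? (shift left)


Register state trace:
  MOV R3, 36  → R3 = 36
  SHL R3, 4  → R3 = 36 << 4 = 36 * 2^4 = 576
Final: R3 = 576

576


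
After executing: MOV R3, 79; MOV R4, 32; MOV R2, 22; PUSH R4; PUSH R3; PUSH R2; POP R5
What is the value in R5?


Stack trace (top is rightmost):
  MOV R3, 79  → R3 = 79
  MOV R4, 32  → R4 = 32
  MOV R2, 22  → R2 = 22
  PUSH R4  → stack: [32]
  PUSH R3  → stack: [32, 79]
  PUSH R2  → stack: [32, 79, 22]
  POP R5  → R5 = 22, stack: [32, 79]
Final: R5 = 22

22


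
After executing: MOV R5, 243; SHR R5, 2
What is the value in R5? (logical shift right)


Register state trace:
  MOV R5, 243  → R5 = 243
  SHR R5, 2  → R5 = 243 >> 2 = 243 // 2^2 = 60
Final: R5 = 60

60


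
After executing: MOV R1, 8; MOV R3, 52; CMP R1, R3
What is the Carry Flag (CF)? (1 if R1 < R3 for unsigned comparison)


Register state trace:
  MOV R1, 8  → R1 = 8
  MOV R3, 52  → R3 = 52
  CMP R1, R3  → unsigned 8 - 52: borrow occurs
  8 < 52, so CF = 1
CF = 1

1


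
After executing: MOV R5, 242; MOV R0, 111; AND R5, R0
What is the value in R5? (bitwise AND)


Register state trace:
  MOV R5, 242  → R5 = 242 (0b11110010)
  MOV R0, 111  → R0 = 111 (0b01101111)
  AND R5, R0  → R5 = 242 AND 111 = 98 (0b01100010)
Final: R5 = 98

98


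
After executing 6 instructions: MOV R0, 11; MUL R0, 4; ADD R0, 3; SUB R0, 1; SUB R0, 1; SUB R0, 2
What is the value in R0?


Register state trace:
  MOV R0, 11  → R0 = 11
  MUL R0, 4  → R0 = 11 * 4 = 44
  ADD R0, 3  → R0 = 44 + 3 = 47
  SUB R0, 1  → R0 = 47 - 1 = 46
  SUB R0, 1  → R0 = 46 - 1 = 45
  SUB R0, 2  → R0 = 45 - 2 = 43
Final: R0 = 43

43


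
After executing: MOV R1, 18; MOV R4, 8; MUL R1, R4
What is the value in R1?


Register state trace:
  MOV R1, 18  → R1 = 18
  MOV R4, 8  → R4 = 8
  MUL R1, R4  → R1 = 18 * 8 = 144
Final: R1 = 144

144


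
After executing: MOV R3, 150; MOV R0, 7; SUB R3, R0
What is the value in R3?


Register state trace:
  MOV R3, 150  → R3 = 150
  MOV R0, 7  → R0 = 7
  SUB R3, R0  → R3 = 150 - 7 = 143
Final: R3 = 143

143


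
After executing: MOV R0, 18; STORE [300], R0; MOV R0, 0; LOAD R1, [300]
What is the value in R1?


Register and memory trace:
  MOV R0, 18  → R0 = 18
  STORE [300], R0  → mem[300] = 18
  MOV R0, 0  → R0 = 0
  LOAD R1, [300]  → R1 = mem[300] = 18
Final: R1 = 18

18


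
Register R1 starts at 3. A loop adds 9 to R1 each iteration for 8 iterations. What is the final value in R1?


Starting value: R1 = 3
  Iter 1: R1 = 3 + 9 = 12
  Iter 2: R1 = 12 + 9 = 21
  Iter 3: R1 = 21 + 9 = 30
  Iter 4: R1 = 30 + 9 = 39
  Iter 5: R1 = 39 + 9 = 48
  Iter 6: R1 = 48 + 9 = 57
  Iter 7: R1 = 57 + 9 = 66
  Iter 8: R1 = 66 + 9 = 75
Final: R1 = 75

75


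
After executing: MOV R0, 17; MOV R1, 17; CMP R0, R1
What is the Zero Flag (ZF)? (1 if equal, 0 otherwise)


Register state trace:
  MOV R0, 17  → R0 = 17
  MOV R1, 17  → R1 = 17
  CMP R0, R1  → computes 17 - 17 = 0
  Result is zero, so values are equal
ZF = 1

1


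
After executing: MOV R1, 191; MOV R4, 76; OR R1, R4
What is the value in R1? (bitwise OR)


Register state trace:
  MOV R1, 191  → R1 = 191 (0b10111111)
  MOV R4, 76  → R4 = 76 (0b01001100)
  OR R1, R4   → R1 = 191 OR 76 = 255 (0b11111111)
Final: R1 = 255

255


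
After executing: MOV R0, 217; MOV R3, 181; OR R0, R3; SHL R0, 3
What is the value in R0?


Register state trace:
  MOV R0, 217  → R0 = 217 (0b11011001)
  MOV R3, 181  → R3 = 181 (0b10110101)
  OR R0, R3  → R0 = 217 OR 181 = 253 (0b11111101)
  SHL R0, 3  → R0 = 253 << 3 = 2024
Final: R0 = 2024

2024


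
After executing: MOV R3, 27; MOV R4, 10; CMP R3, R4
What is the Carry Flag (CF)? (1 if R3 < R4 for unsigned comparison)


Register state trace:
  MOV R3, 27  → R3 = 27
  MOV R4, 10  → R4 = 10
  CMP R3, R4  → unsigned 27 - 10: no borrow
  27 >= 10, so CF = 0
CF = 0

0


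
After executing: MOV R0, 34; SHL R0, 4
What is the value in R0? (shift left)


Register state trace:
  MOV R0, 34  → R0 = 34
  SHL R0, 4  → R0 = 34 << 4 = 34 * 2^4 = 544
Final: R0 = 544

544


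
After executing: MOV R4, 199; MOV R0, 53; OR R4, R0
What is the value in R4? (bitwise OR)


Register state trace:
  MOV R4, 199  → R4 = 199 (0b11000111)
  MOV R0, 53  → R0 = 53 (0b00110101)
  OR R4, R0   → R4 = 199 OR 53 = 247 (0b11110111)
Final: R4 = 247

247


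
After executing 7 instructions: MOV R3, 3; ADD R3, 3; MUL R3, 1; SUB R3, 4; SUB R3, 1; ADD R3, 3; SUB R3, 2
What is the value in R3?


Register state trace:
  MOV R3, 3  → R3 = 3
  ADD R3, 3  → R3 = 3 + 3 = 6
  MUL R3, 1  → R3 = 6 * 1 = 6
  SUB R3, 4  → R3 = 6 - 4 = 2
  SUB R3, 1  → R3 = 2 - 1 = 1
  ADD R3, 3  → R3 = 1 + 3 = 4
  SUB R3, 2  → R3 = 4 - 2 = 2
Final: R3 = 2

2


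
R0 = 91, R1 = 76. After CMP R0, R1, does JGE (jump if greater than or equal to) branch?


Trace:
  R0 = 91, R1 = 76
  CMP R0, R1  → compares 91 vs 76
  JGE checks: is 91 greater than or equal to 76?
  91 > 76, so condition is true
Branch taken: Yes

Yes


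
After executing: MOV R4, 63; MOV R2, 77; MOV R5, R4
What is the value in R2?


Register state trace:
  MOV R4, 63  → R4 = 63
  MOV R2, 77  → R2 = 77
  MOV R5, R4  → R5 = 63
Final: R2 = 77

77


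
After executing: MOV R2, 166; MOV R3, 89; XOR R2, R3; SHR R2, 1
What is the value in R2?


Register state trace:
  MOV R2, 166  → R2 = 166 (0b10100110)
  MOV R3, 89  → R3 = 89 (0b01011001)
  XOR R2, R3  → R2 = 166 XOR 89 = 255 (0b11111111)
  SHR R2, 1  → R2 = 255 >> 1 = 127
Final: R2 = 127

127


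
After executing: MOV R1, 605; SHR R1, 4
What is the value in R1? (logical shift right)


Register state trace:
  MOV R1, 605  → R1 = 605
  SHR R1, 4  → R1 = 605 >> 4 = 605 // 2^4 = 37
Final: R1 = 37

37


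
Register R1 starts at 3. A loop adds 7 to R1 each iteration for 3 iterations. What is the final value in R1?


Starting value: R1 = 3
  Iter 1: R1 = 3 + 7 = 10
  Iter 2: R1 = 10 + 7 = 17
  Iter 3: R1 = 17 + 7 = 24
Final: R1 = 24

24


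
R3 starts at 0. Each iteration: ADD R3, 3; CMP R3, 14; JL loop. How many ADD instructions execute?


Loop trace (R3 starts at 0, target 14, step 3):
  ADD #1: R3 = 0 + 3 = 3  → 3 < 14, loop
  ADD #2: R3 = 3 + 3 = 6  → 6 < 14, loop
  ADD #3: R3 = 6 + 3 = 9  → 9 < 14, loop
  ADD #4: R3 = 9 + 3 = 12  → 12 < 14, loop
  ADD #5: R3 = 12 + 3 = 15  → 15 >= 14, exit
Total ADD instructions: 5

5


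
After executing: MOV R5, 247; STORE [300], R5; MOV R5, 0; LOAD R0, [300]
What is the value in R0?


Register and memory trace:
  MOV R5, 247  → R5 = 247
  STORE [300], R5  → mem[300] = 247
  MOV R5, 0  → R5 = 0
  LOAD R0, [300]  → R0 = mem[300] = 247
Final: R0 = 247

247


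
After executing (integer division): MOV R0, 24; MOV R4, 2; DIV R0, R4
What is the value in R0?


Register state trace:
  MOV R0, 24  → R0 = 24
  MOV R4, 2  → R4 = 2
  DIV R0, R4  → R0 = 24 // 2 = 12
Final: R0 = 12

12


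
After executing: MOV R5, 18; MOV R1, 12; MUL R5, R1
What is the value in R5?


Register state trace:
  MOV R5, 18  → R5 = 18
  MOV R1, 12  → R1 = 12
  MUL R5, R1  → R5 = 18 * 12 = 216
Final: R5 = 216

216


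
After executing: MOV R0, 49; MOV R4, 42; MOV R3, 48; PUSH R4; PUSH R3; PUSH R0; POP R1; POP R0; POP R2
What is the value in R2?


Stack trace (top is rightmost):
  MOV R0, 49  → R0 = 49
  MOV R4, 42  → R4 = 42
  MOV R3, 48  → R3 = 48
  PUSH R4  → stack: [42]
  PUSH R3  → stack: [42, 48]
  PUSH R0  → stack: [42, 48, 49]
  POP R1  → R1 = 49, stack: [42, 48]
  POP R0  → R0 = 48, stack: [42]
  POP R2  → R2 = 42, stack: []
Final: R2 = 42

42


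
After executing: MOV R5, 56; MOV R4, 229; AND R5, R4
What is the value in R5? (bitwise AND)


Register state trace:
  MOV R5, 56  → R5 = 56 (0b00111000)
  MOV R4, 229  → R4 = 229 (0b11100101)
  AND R5, R4  → R5 = 56 AND 229 = 32 (0b00100000)
Final: R5 = 32

32


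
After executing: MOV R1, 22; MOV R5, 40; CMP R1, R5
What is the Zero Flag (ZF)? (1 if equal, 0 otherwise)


Register state trace:
  MOV R1, 22  → R1 = 22
  MOV R5, 40  → R5 = 40
  CMP R1, R5  → computes 22 - 40 = -18
  Result is nonzero, so values are not equal
ZF = 0

0


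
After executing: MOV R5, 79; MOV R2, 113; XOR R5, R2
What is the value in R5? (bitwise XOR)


Register state trace:
  MOV R5, 79  → R5 = 79 (0b01001111)
  MOV R2, 113  → R2 = 113 (0b01110001)
  XOR R5, R2  → R5 = 79 XOR 113 = 62 (0b00111110)
Final: R5 = 62

62


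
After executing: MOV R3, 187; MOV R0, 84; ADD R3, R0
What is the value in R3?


Register state trace:
  MOV R3, 187  → R3 = 187
  MOV R0, 84  → R0 = 84
  ADD R3, R0  → R3 = 187 + 84 = 271
Final: R3 = 271

271


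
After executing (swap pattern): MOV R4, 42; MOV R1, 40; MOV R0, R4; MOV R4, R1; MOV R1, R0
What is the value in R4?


Register state trace (swap pattern):
  MOV R4, 42  → R4 = 42
  MOV R1, 40  → R1 = 40
  MOV R0, R4  → R0 = 42  (save R4)
  MOV R4, R1  → R4 = 40  (R4 gets R1's value)
  MOV R1, R0  → R1 = 42  (R1 gets saved value)
Final: R4 = 40

40


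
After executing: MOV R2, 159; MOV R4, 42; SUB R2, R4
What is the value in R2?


Register state trace:
  MOV R2, 159  → R2 = 159
  MOV R4, 42  → R4 = 42
  SUB R2, R4  → R2 = 159 - 42 = 117
Final: R2 = 117

117


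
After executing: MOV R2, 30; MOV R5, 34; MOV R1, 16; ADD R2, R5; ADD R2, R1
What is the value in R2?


Register state trace:
  MOV R2, 30  → R2 = 30
  MOV R5, 34  → R5 = 34
  MOV R1, 16  → R1 = 16
  ADD R2, R5  → R2 = 30 + 34 = 64
  ADD R2, R1  → R2 = 64 + 16 = 80
Final: R2 = 80

80


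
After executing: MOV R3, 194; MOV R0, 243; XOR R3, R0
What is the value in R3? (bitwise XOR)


Register state trace:
  MOV R3, 194  → R3 = 194 (0b11000010)
  MOV R0, 243  → R0 = 243 (0b11110011)
  XOR R3, R0  → R3 = 194 XOR 243 = 49 (0b00110001)
Final: R3 = 49

49


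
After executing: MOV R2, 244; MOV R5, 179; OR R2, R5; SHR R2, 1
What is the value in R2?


Register state trace:
  MOV R2, 244  → R2 = 244 (0b11110100)
  MOV R5, 179  → R5 = 179 (0b10110011)
  OR R2, R5  → R2 = 244 OR 179 = 247 (0b11110111)
  SHR R2, 1  → R2 = 247 >> 1 = 123
Final: R2 = 123

123


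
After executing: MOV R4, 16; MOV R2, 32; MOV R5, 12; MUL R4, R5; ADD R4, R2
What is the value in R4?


Register state trace:
  MOV R4, 16  → R4 = 16
  MOV R2, 32  → R2 = 32
  MOV R5, 12  → R5 = 12
  MUL R4, R5  → R4 = 16 * 12 = 192
  ADD R4, R2  → R4 = 192 + 32 = 224
Final: R4 = 224

224


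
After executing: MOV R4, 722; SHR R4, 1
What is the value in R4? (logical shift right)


Register state trace:
  MOV R4, 722  → R4 = 722
  SHR R4, 1  → R4 = 722 >> 1 = 722 // 2^1 = 361
Final: R4 = 361

361


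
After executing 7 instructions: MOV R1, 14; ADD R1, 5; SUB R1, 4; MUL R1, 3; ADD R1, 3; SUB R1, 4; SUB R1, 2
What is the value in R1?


Register state trace:
  MOV R1, 14  → R1 = 14
  ADD R1, 5  → R1 = 14 + 5 = 19
  SUB R1, 4  → R1 = 19 - 4 = 15
  MUL R1, 3  → R1 = 15 * 3 = 45
  ADD R1, 3  → R1 = 45 + 3 = 48
  SUB R1, 4  → R1 = 48 - 4 = 44
  SUB R1, 2  → R1 = 44 - 2 = 42
Final: R1 = 42

42


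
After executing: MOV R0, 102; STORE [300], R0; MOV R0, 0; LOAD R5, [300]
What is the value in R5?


Register and memory trace:
  MOV R0, 102  → R0 = 102
  STORE [300], R0  → mem[300] = 102
  MOV R0, 0  → R0 = 0
  LOAD R5, [300]  → R5 = mem[300] = 102
Final: R5 = 102

102


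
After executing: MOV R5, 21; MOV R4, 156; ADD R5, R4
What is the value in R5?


Register state trace:
  MOV R5, 21  → R5 = 21
  MOV R4, 156  → R4 = 156
  ADD R5, R4  → R5 = 21 + 156 = 177
Final: R5 = 177

177


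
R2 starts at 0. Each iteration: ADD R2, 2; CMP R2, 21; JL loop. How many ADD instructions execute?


Loop trace (R2 starts at 0, target 21, step 2):
  ADD #1: R2 = 0 + 2 = 2  → 2 < 21, loop
  ADD #2: R2 = 2 + 2 = 4  → 4 < 21, loop
  ADD #3: R2 = 4 + 2 = 6  → 6 < 21, loop
  ADD #4: R2 = 6 + 2 = 8  → 8 < 21, loop
  ADD #5: R2 = 8 + 2 = 10  → 10 < 21, loop
  ADD #6: R2 = 10 + 2 = 12  → 12 < 21, loop
  ADD #7: R2 = 12 + 2 = 14  → 14 < 21, loop
  ADD #8: R2 = 14 + 2 = 16  → 16 < 21, loop
  ADD #9: R2 = 16 + 2 = 18  → 18 < 21, loop
  ADD #10: R2 = 18 + 2 = 20  → 20 < 21, loop
  ADD #11: R2 = 20 + 2 = 22  → 22 >= 21, exit
Total ADD instructions: 11

11


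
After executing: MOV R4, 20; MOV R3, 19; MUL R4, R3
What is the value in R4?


Register state trace:
  MOV R4, 20  → R4 = 20
  MOV R3, 19  → R3 = 19
  MUL R4, R3  → R4 = 20 * 19 = 380
Final: R4 = 380

380


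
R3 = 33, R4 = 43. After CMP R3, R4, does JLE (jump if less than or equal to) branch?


Trace:
  R3 = 33, R4 = 43
  CMP R3, R4  → compares 33 vs 43
  JLE checks: is 33 less than or equal to 43?
  33 < 43, so condition is true
Branch taken: Yes

Yes


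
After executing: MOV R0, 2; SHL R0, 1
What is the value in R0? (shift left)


Register state trace:
  MOV R0, 2  → R0 = 2
  SHL R0, 1  → R0 = 2 << 1 = 2 * 2^1 = 4
Final: R0 = 4

4


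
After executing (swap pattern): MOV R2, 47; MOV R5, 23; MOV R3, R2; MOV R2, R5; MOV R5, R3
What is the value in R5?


Register state trace (swap pattern):
  MOV R2, 47  → R2 = 47
  MOV R5, 23  → R5 = 23
  MOV R3, R2  → R3 = 47  (save R2)
  MOV R2, R5  → R2 = 23  (R2 gets R5's value)
  MOV R5, R3  → R5 = 47  (R5 gets saved value)
Final: R5 = 47

47


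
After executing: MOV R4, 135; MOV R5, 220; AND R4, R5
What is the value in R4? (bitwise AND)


Register state trace:
  MOV R4, 135  → R4 = 135 (0b10000111)
  MOV R5, 220  → R5 = 220 (0b11011100)
  AND R4, R5  → R4 = 135 AND 220 = 132 (0b10000100)
Final: R4 = 132

132


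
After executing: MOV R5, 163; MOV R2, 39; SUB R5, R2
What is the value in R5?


Register state trace:
  MOV R5, 163  → R5 = 163
  MOV R2, 39  → R2 = 39
  SUB R5, R2  → R5 = 163 - 39 = 124
Final: R5 = 124

124


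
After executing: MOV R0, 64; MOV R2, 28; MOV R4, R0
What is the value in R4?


Register state trace:
  MOV R0, 64  → R0 = 64
  MOV R2, 28  → R2 = 28
  MOV R4, R0  → R4 = 64
Final: R4 = 64

64


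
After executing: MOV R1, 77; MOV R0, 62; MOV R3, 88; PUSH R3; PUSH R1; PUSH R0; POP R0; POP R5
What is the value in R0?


Stack trace (top is rightmost):
  MOV R1, 77  → R1 = 77
  MOV R0, 62  → R0 = 62
  MOV R3, 88  → R3 = 88
  PUSH R3  → stack: [88]
  PUSH R1  → stack: [88, 77]
  PUSH R0  → stack: [88, 77, 62]
  POP R0  → R0 = 62, stack: [88, 77]
  POP R5  → R5 = 77, stack: [88]
Final: R0 = 62

62


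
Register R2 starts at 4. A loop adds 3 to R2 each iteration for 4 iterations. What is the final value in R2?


Starting value: R2 = 4
  Iter 1: R2 = 4 + 3 = 7
  Iter 2: R2 = 7 + 3 = 10
  Iter 3: R2 = 10 + 3 = 13
  Iter 4: R2 = 13 + 3 = 16
Final: R2 = 16

16


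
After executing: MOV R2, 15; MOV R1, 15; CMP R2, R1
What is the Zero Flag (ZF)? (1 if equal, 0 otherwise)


Register state trace:
  MOV R2, 15  → R2 = 15
  MOV R1, 15  → R1 = 15
  CMP R2, R1  → computes 15 - 15 = 0
  Result is zero, so values are equal
ZF = 1

1


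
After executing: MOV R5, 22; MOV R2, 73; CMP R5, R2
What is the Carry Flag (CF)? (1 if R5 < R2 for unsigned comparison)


Register state trace:
  MOV R5, 22  → R5 = 22
  MOV R2, 73  → R2 = 73
  CMP R5, R2  → unsigned 22 - 73: borrow occurs
  22 < 73, so CF = 1
CF = 1

1


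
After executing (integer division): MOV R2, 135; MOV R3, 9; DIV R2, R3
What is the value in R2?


Register state trace:
  MOV R2, 135  → R2 = 135
  MOV R3, 9  → R3 = 9
  DIV R2, R3  → R2 = 135 // 9 = 15
Final: R2 = 15

15


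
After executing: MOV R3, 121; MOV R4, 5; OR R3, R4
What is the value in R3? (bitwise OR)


Register state trace:
  MOV R3, 121  → R3 = 121 (0b01111001)
  MOV R4, 5  → R4 = 5 (0b00000101)
  OR R3, R4   → R3 = 121 OR 5 = 125 (0b01111101)
Final: R3 = 125

125


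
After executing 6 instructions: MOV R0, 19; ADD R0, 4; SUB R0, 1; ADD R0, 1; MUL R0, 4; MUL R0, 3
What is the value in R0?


Register state trace:
  MOV R0, 19  → R0 = 19
  ADD R0, 4  → R0 = 19 + 4 = 23
  SUB R0, 1  → R0 = 23 - 1 = 22
  ADD R0, 1  → R0 = 22 + 1 = 23
  MUL R0, 4  → R0 = 23 * 4 = 92
  MUL R0, 3  → R0 = 92 * 3 = 276
Final: R0 = 276

276


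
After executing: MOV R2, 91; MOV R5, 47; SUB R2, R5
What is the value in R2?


Register state trace:
  MOV R2, 91  → R2 = 91
  MOV R5, 47  → R5 = 47
  SUB R2, R5  → R2 = 91 - 47 = 44
Final: R2 = 44

44


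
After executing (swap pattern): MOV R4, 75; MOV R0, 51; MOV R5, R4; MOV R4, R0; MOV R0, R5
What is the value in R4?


Register state trace (swap pattern):
  MOV R4, 75  → R4 = 75
  MOV R0, 51  → R0 = 51
  MOV R5, R4  → R5 = 75  (save R4)
  MOV R4, R0  → R4 = 51  (R4 gets R0's value)
  MOV R0, R5  → R0 = 75  (R0 gets saved value)
Final: R4 = 51

51


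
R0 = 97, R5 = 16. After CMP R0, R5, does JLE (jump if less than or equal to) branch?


Trace:
  R0 = 97, R5 = 16
  CMP R0, R5  → compares 97 vs 16
  JLE checks: is 97 less than or equal to 16?
  97 > 16, so condition is false
Branch taken: No

No


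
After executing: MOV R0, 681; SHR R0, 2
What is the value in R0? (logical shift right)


Register state trace:
  MOV R0, 681  → R0 = 681
  SHR R0, 2  → R0 = 681 >> 2 = 681 // 2^2 = 170
Final: R0 = 170

170


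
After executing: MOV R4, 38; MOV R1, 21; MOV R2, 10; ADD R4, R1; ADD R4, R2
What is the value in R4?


Register state trace:
  MOV R4, 38  → R4 = 38
  MOV R1, 21  → R1 = 21
  MOV R2, 10  → R2 = 10
  ADD R4, R1  → R4 = 38 + 21 = 59
  ADD R4, R2  → R4 = 59 + 10 = 69
Final: R4 = 69

69


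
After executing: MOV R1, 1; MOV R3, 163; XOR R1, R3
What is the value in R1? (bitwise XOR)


Register state trace:
  MOV R1, 1  → R1 = 1 (0b00000001)
  MOV R3, 163  → R3 = 163 (0b10100011)
  XOR R1, R3  → R1 = 1 XOR 163 = 162 (0b10100010)
Final: R1 = 162

162


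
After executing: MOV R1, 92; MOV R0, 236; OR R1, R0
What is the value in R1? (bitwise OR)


Register state trace:
  MOV R1, 92  → R1 = 92 (0b01011100)
  MOV R0, 236  → R0 = 236 (0b11101100)
  OR R1, R0   → R1 = 92 OR 236 = 252 (0b11111100)
Final: R1 = 252

252


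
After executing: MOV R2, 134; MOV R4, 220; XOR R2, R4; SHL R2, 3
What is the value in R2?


Register state trace:
  MOV R2, 134  → R2 = 134 (0b10000110)
  MOV R4, 220  → R4 = 220 (0b11011100)
  XOR R2, R4  → R2 = 134 XOR 220 = 90 (0b01011010)
  SHL R2, 3  → R2 = 90 << 3 = 720
Final: R2 = 720

720


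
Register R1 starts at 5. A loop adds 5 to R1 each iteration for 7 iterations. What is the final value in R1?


Starting value: R1 = 5
  Iter 1: R1 = 5 + 5 = 10
  Iter 2: R1 = 10 + 5 = 15
  Iter 3: R1 = 15 + 5 = 20
  Iter 4: R1 = 20 + 5 = 25
  Iter 5: R1 = 25 + 5 = 30
  Iter 6: R1 = 30 + 5 = 35
  Iter 7: R1 = 35 + 5 = 40
Final: R1 = 40

40


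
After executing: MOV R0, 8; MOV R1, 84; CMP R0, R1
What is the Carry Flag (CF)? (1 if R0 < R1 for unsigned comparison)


Register state trace:
  MOV R0, 8  → R0 = 8
  MOV R1, 84  → R1 = 84
  CMP R0, R1  → unsigned 8 - 84: borrow occurs
  8 < 84, so CF = 1
CF = 1

1


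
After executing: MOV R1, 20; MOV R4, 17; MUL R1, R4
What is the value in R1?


Register state trace:
  MOV R1, 20  → R1 = 20
  MOV R4, 17  → R4 = 17
  MUL R1, R4  → R1 = 20 * 17 = 340
Final: R1 = 340

340


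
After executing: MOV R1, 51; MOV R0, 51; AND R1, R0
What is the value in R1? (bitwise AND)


Register state trace:
  MOV R1, 51  → R1 = 51 (0b00110011)
  MOV R0, 51  → R0 = 51 (0b00110011)
  AND R1, R0  → R1 = 51 AND 51 = 51 (0b00110011)
Final: R1 = 51

51


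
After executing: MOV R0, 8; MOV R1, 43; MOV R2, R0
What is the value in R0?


Register state trace:
  MOV R0, 8  → R0 = 8
  MOV R1, 43  → R1 = 43
  MOV R2, R0  → R2 = 8
Final: R0 = 8

8


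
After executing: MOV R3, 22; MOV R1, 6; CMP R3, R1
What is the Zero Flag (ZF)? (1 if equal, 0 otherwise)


Register state trace:
  MOV R3, 22  → R3 = 22
  MOV R1, 6  → R1 = 6
  CMP R3, R1  → computes 22 - 6 = 16
  Result is nonzero, so values are not equal
ZF = 0

0


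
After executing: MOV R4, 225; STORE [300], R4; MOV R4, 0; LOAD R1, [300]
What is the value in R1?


Register and memory trace:
  MOV R4, 225  → R4 = 225
  STORE [300], R4  → mem[300] = 225
  MOV R4, 0  → R4 = 0
  LOAD R1, [300]  → R1 = mem[300] = 225
Final: R1 = 225

225


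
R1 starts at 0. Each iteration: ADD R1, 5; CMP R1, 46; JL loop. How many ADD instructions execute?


Loop trace (R1 starts at 0, target 46, step 5):
  ADD #1: R1 = 0 + 5 = 5  → 5 < 46, loop
  ADD #2: R1 = 5 + 5 = 10  → 10 < 46, loop
  ADD #3: R1 = 10 + 5 = 15  → 15 < 46, loop
  ADD #4: R1 = 15 + 5 = 20  → 20 < 46, loop
  ADD #5: R1 = 20 + 5 = 25  → 25 < 46, loop
  ADD #6: R1 = 25 + 5 = 30  → 30 < 46, loop
  ADD #7: R1 = 30 + 5 = 35  → 35 < 46, loop
  ADD #8: R1 = 35 + 5 = 40  → 40 < 46, loop
  ADD #9: R1 = 40 + 5 = 45  → 45 < 46, loop
  ADD #10: R1 = 45 + 5 = 50  → 50 >= 46, exit
Total ADD instructions: 10

10


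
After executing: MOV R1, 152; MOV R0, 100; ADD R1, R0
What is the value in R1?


Register state trace:
  MOV R1, 152  → R1 = 152
  MOV R0, 100  → R0 = 100
  ADD R1, R0  → R1 = 152 + 100 = 252
Final: R1 = 252

252


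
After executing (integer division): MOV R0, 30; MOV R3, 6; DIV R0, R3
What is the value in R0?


Register state trace:
  MOV R0, 30  → R0 = 30
  MOV R3, 6  → R3 = 6
  DIV R0, R3  → R0 = 30 // 6 = 5
Final: R0 = 5

5


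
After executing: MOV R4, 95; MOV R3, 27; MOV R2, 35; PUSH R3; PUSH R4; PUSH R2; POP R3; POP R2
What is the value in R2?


Stack trace (top is rightmost):
  MOV R4, 95  → R4 = 95
  MOV R3, 27  → R3 = 27
  MOV R2, 35  → R2 = 35
  PUSH R3  → stack: [27]
  PUSH R4  → stack: [27, 95]
  PUSH R2  → stack: [27, 95, 35]
  POP R3  → R3 = 35, stack: [27, 95]
  POP R2  → R2 = 95, stack: [27]
Final: R2 = 95

95


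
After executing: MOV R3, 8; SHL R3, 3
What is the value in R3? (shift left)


Register state trace:
  MOV R3, 8  → R3 = 8
  SHL R3, 3  → R3 = 8 << 3 = 8 * 2^3 = 64
Final: R3 = 64

64


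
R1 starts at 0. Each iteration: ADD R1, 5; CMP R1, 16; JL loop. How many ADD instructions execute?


Loop trace (R1 starts at 0, target 16, step 5):
  ADD #1: R1 = 0 + 5 = 5  → 5 < 16, loop
  ADD #2: R1 = 5 + 5 = 10  → 10 < 16, loop
  ADD #3: R1 = 10 + 5 = 15  → 15 < 16, loop
  ADD #4: R1 = 15 + 5 = 20  → 20 >= 16, exit
Total ADD instructions: 4

4


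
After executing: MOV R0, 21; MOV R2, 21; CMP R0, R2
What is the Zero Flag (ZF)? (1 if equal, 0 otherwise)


Register state trace:
  MOV R0, 21  → R0 = 21
  MOV R2, 21  → R2 = 21
  CMP R0, R2  → computes 21 - 21 = 0
  Result is zero, so values are equal
ZF = 1

1


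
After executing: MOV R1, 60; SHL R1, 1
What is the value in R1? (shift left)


Register state trace:
  MOV R1, 60  → R1 = 60
  SHL R1, 1  → R1 = 60 << 1 = 60 * 2^1 = 120
Final: R1 = 120

120


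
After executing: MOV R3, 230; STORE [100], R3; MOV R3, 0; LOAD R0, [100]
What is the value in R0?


Register and memory trace:
  MOV R3, 230  → R3 = 230
  STORE [100], R3  → mem[100] = 230
  MOV R3, 0  → R3 = 0
  LOAD R0, [100]  → R0 = mem[100] = 230
Final: R0 = 230

230


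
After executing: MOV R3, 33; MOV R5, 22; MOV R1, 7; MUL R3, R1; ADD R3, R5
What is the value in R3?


Register state trace:
  MOV R3, 33  → R3 = 33
  MOV R5, 22  → R5 = 22
  MOV R1, 7  → R1 = 7
  MUL R3, R1  → R3 = 33 * 7 = 231
  ADD R3, R5  → R3 = 231 + 22 = 253
Final: R3 = 253

253


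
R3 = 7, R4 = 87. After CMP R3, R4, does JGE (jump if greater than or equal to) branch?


Trace:
  R3 = 7, R4 = 87
  CMP R3, R4  → compares 7 vs 87
  JGE checks: is 7 greater than or equal to 87?
  7 < 87, so condition is false
Branch taken: No

No


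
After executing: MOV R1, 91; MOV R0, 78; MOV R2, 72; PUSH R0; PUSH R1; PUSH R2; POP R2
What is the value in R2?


Stack trace (top is rightmost):
  MOV R1, 91  → R1 = 91
  MOV R0, 78  → R0 = 78
  MOV R2, 72  → R2 = 72
  PUSH R0  → stack: [78]
  PUSH R1  → stack: [78, 91]
  PUSH R2  → stack: [78, 91, 72]
  POP R2  → R2 = 72, stack: [78, 91]
Final: R2 = 72

72


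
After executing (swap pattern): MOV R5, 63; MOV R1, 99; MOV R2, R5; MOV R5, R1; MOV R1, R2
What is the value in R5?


Register state trace (swap pattern):
  MOV R5, 63  → R5 = 63
  MOV R1, 99  → R1 = 99
  MOV R2, R5  → R2 = 63  (save R5)
  MOV R5, R1  → R5 = 99  (R5 gets R1's value)
  MOV R1, R2  → R1 = 63  (R1 gets saved value)
Final: R5 = 99

99


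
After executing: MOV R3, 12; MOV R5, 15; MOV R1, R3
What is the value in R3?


Register state trace:
  MOV R3, 12  → R3 = 12
  MOV R5, 15  → R5 = 15
  MOV R1, R3  → R1 = 12
Final: R3 = 12

12


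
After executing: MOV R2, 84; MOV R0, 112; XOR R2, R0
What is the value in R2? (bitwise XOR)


Register state trace:
  MOV R2, 84  → R2 = 84 (0b01010100)
  MOV R0, 112  → R0 = 112 (0b01110000)
  XOR R2, R0  → R2 = 84 XOR 112 = 36 (0b00100100)
Final: R2 = 36

36


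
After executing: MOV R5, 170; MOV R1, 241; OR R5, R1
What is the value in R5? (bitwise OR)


Register state trace:
  MOV R5, 170  → R5 = 170 (0b10101010)
  MOV R1, 241  → R1 = 241 (0b11110001)
  OR R5, R1   → R5 = 170 OR 241 = 251 (0b11111011)
Final: R5 = 251

251


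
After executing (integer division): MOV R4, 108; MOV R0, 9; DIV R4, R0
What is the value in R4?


Register state trace:
  MOV R4, 108  → R4 = 108
  MOV R0, 9  → R0 = 9
  DIV R4, R0  → R4 = 108 // 9 = 12
Final: R4 = 12

12


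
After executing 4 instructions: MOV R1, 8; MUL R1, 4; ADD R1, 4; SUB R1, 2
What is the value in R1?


Register state trace:
  MOV R1, 8  → R1 = 8
  MUL R1, 4  → R1 = 8 * 4 = 32
  ADD R1, 4  → R1 = 32 + 4 = 36
  SUB R1, 2  → R1 = 36 - 2 = 34
Final: R1 = 34

34


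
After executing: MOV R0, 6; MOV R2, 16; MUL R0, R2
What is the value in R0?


Register state trace:
  MOV R0, 6  → R0 = 6
  MOV R2, 16  → R2 = 16
  MUL R0, R2  → R0 = 6 * 16 = 96
Final: R0 = 96

96


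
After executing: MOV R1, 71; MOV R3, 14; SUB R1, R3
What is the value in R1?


Register state trace:
  MOV R1, 71  → R1 = 71
  MOV R3, 14  → R3 = 14
  SUB R1, R3  → R1 = 71 - 14 = 57
Final: R1 = 57

57


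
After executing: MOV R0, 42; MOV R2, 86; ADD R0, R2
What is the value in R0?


Register state trace:
  MOV R0, 42  → R0 = 42
  MOV R2, 86  → R2 = 86
  ADD R0, R2  → R0 = 42 + 86 = 128
Final: R0 = 128

128


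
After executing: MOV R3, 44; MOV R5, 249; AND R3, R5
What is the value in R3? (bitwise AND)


Register state trace:
  MOV R3, 44  → R3 = 44 (0b00101100)
  MOV R5, 249  → R5 = 249 (0b11111001)
  AND R3, R5  → R3 = 44 AND 249 = 40 (0b00101000)
Final: R3 = 40

40


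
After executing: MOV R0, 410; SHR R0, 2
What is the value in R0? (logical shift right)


Register state trace:
  MOV R0, 410  → R0 = 410
  SHR R0, 2  → R0 = 410 >> 2 = 410 // 2^2 = 102
Final: R0 = 102

102


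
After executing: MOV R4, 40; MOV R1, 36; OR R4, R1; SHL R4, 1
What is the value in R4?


Register state trace:
  MOV R4, 40  → R4 = 40 (0b00101000)
  MOV R1, 36  → R1 = 36 (0b00100100)
  OR R4, R1  → R4 = 40 OR 36 = 44 (0b00101100)
  SHL R4, 1  → R4 = 44 << 1 = 88
Final: R4 = 88

88


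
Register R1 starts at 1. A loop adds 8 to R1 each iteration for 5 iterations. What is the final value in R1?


Starting value: R1 = 1
  Iter 1: R1 = 1 + 8 = 9
  Iter 2: R1 = 9 + 8 = 17
  Iter 3: R1 = 17 + 8 = 25
  Iter 4: R1 = 25 + 8 = 33
  Iter 5: R1 = 33 + 8 = 41
Final: R1 = 41

41


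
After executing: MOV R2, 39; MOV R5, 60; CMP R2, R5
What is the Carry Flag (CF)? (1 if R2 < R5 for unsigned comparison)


Register state trace:
  MOV R2, 39  → R2 = 39
  MOV R5, 60  → R5 = 60
  CMP R2, R5  → unsigned 39 - 60: borrow occurs
  39 < 60, so CF = 1
CF = 1

1


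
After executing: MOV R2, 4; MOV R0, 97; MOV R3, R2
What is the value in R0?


Register state trace:
  MOV R2, 4  → R2 = 4
  MOV R0, 97  → R0 = 97
  MOV R3, R2  → R3 = 4
Final: R0 = 97

97


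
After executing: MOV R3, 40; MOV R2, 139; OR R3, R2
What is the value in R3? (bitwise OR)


Register state trace:
  MOV R3, 40  → R3 = 40 (0b00101000)
  MOV R2, 139  → R2 = 139 (0b10001011)
  OR R3, R2   → R3 = 40 OR 139 = 171 (0b10101011)
Final: R3 = 171

171


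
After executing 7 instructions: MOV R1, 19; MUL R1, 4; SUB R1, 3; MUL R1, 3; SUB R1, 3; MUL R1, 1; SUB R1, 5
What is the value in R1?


Register state trace:
  MOV R1, 19  → R1 = 19
  MUL R1, 4  → R1 = 19 * 4 = 76
  SUB R1, 3  → R1 = 76 - 3 = 73
  MUL R1, 3  → R1 = 73 * 3 = 219
  SUB R1, 3  → R1 = 219 - 3 = 216
  MUL R1, 1  → R1 = 216 * 1 = 216
  SUB R1, 5  → R1 = 216 - 5 = 211
Final: R1 = 211

211


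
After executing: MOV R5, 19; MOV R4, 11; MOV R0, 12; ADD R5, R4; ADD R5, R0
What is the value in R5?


Register state trace:
  MOV R5, 19  → R5 = 19
  MOV R4, 11  → R4 = 11
  MOV R0, 12  → R0 = 12
  ADD R5, R4  → R5 = 19 + 11 = 30
  ADD R5, R0  → R5 = 30 + 12 = 42
Final: R5 = 42

42


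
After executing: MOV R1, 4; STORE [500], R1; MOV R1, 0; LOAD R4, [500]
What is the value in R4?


Register and memory trace:
  MOV R1, 4  → R1 = 4
  STORE [500], R1  → mem[500] = 4
  MOV R1, 0  → R1 = 0
  LOAD R4, [500]  → R4 = mem[500] = 4
Final: R4 = 4

4


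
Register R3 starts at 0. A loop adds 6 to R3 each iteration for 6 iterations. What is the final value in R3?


Starting value: R3 = 0
  Iter 1: R3 = 0 + 6 = 6
  Iter 2: R3 = 6 + 6 = 12
  Iter 3: R3 = 12 + 6 = 18
  Iter 4: R3 = 18 + 6 = 24
  Iter 5: R3 = 24 + 6 = 30
  Iter 6: R3 = 30 + 6 = 36
Final: R3 = 36

36


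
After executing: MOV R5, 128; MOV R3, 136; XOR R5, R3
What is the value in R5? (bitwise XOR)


Register state trace:
  MOV R5, 128  → R5 = 128 (0b10000000)
  MOV R3, 136  → R3 = 136 (0b10001000)
  XOR R5, R3  → R5 = 128 XOR 136 = 8 (0b00001000)
Final: R5 = 8

8


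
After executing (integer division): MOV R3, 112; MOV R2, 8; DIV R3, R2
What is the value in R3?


Register state trace:
  MOV R3, 112  → R3 = 112
  MOV R2, 8  → R2 = 8
  DIV R3, R2  → R3 = 112 // 8 = 14
Final: R3 = 14

14


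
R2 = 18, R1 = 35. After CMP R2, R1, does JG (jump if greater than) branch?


Trace:
  R2 = 18, R1 = 35
  CMP R2, R1  → compares 18 vs 35
  JG checks: is 18 greater than 35?
  18 < 35, so condition is false
Branch taken: No

No


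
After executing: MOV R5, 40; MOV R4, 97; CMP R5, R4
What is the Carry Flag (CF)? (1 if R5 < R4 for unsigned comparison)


Register state trace:
  MOV R5, 40  → R5 = 40
  MOV R4, 97  → R4 = 97
  CMP R5, R4  → unsigned 40 - 97: borrow occurs
  40 < 97, so CF = 1
CF = 1

1


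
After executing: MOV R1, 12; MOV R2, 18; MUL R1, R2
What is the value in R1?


Register state trace:
  MOV R1, 12  → R1 = 12
  MOV R2, 18  → R2 = 18
  MUL R1, R2  → R1 = 12 * 18 = 216
Final: R1 = 216

216


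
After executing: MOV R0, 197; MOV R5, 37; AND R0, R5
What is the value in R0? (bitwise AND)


Register state trace:
  MOV R0, 197  → R0 = 197 (0b11000101)
  MOV R5, 37  → R5 = 37 (0b00100101)
  AND R0, R5  → R0 = 197 AND 37 = 5 (0b00000101)
Final: R0 = 5

5


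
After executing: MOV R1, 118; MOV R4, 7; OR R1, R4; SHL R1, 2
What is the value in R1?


Register state trace:
  MOV R1, 118  → R1 = 118 (0b01110110)
  MOV R4, 7  → R4 = 7 (0b00000111)
  OR R1, R4  → R1 = 118 OR 7 = 119 (0b01110111)
  SHL R1, 2  → R1 = 119 << 2 = 476
Final: R1 = 476

476


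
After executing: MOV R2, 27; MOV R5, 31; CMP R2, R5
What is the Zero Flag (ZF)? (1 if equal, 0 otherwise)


Register state trace:
  MOV R2, 27  → R2 = 27
  MOV R5, 31  → R5 = 31
  CMP R2, R5  → computes 27 - 31 = -4
  Result is nonzero, so values are not equal
ZF = 0

0


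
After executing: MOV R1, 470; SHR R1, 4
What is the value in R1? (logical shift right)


Register state trace:
  MOV R1, 470  → R1 = 470
  SHR R1, 4  → R1 = 470 >> 4 = 470 // 2^4 = 29
Final: R1 = 29

29


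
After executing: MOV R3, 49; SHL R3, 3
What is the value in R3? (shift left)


Register state trace:
  MOV R3, 49  → R3 = 49
  SHL R3, 3  → R3 = 49 << 3 = 49 * 2^3 = 392
Final: R3 = 392

392


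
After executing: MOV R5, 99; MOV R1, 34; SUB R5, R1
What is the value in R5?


Register state trace:
  MOV R5, 99  → R5 = 99
  MOV R1, 34  → R1 = 34
  SUB R5, R1  → R5 = 99 - 34 = 65
Final: R5 = 65

65


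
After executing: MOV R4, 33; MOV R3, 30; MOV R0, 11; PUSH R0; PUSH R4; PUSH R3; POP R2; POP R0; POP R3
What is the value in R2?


Stack trace (top is rightmost):
  MOV R4, 33  → R4 = 33
  MOV R3, 30  → R3 = 30
  MOV R0, 11  → R0 = 11
  PUSH R0  → stack: [11]
  PUSH R4  → stack: [11, 33]
  PUSH R3  → stack: [11, 33, 30]
  POP R2  → R2 = 30, stack: [11, 33]
  POP R0  → R0 = 33, stack: [11]
  POP R3  → R3 = 11, stack: []
Final: R2 = 30

30


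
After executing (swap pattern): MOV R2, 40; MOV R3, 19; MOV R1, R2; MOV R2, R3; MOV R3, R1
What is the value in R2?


Register state trace (swap pattern):
  MOV R2, 40  → R2 = 40
  MOV R3, 19  → R3 = 19
  MOV R1, R2  → R1 = 40  (save R2)
  MOV R2, R3  → R2 = 19  (R2 gets R3's value)
  MOV R3, R1  → R3 = 40  (R3 gets saved value)
Final: R2 = 19

19


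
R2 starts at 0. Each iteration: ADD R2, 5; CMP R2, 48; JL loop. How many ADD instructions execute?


Loop trace (R2 starts at 0, target 48, step 5):
  ADD #1: R2 = 0 + 5 = 5  → 5 < 48, loop
  ADD #2: R2 = 5 + 5 = 10  → 10 < 48, loop
  ADD #3: R2 = 10 + 5 = 15  → 15 < 48, loop
  ADD #4: R2 = 15 + 5 = 20  → 20 < 48, loop
  ADD #5: R2 = 20 + 5 = 25  → 25 < 48, loop
  ADD #6: R2 = 25 + 5 = 30  → 30 < 48, loop
  ADD #7: R2 = 30 + 5 = 35  → 35 < 48, loop
  ADD #8: R2 = 35 + 5 = 40  → 40 < 48, loop
  ADD #9: R2 = 40 + 5 = 45  → 45 < 48, loop
  ADD #10: R2 = 45 + 5 = 50  → 50 >= 48, exit
Total ADD instructions: 10

10


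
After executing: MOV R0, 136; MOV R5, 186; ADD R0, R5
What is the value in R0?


Register state trace:
  MOV R0, 136  → R0 = 136
  MOV R5, 186  → R5 = 186
  ADD R0, R5  → R0 = 136 + 186 = 322
Final: R0 = 322

322


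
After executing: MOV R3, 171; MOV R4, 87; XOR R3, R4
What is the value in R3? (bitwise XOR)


Register state trace:
  MOV R3, 171  → R3 = 171 (0b10101011)
  MOV R4, 87  → R4 = 87 (0b01010111)
  XOR R3, R4  → R3 = 171 XOR 87 = 252 (0b11111100)
Final: R3 = 252

252


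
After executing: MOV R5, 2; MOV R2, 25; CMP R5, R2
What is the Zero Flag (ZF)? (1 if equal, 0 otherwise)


Register state trace:
  MOV R5, 2  → R5 = 2
  MOV R2, 25  → R2 = 25
  CMP R5, R2  → computes 2 - 25 = -23
  Result is nonzero, so values are not equal
ZF = 0

0


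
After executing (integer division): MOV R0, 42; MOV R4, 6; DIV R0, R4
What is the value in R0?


Register state trace:
  MOV R0, 42  → R0 = 42
  MOV R4, 6  → R4 = 6
  DIV R0, R4  → R0 = 42 // 6 = 7
Final: R0 = 7

7


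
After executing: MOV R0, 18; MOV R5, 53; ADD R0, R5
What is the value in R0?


Register state trace:
  MOV R0, 18  → R0 = 18
  MOV R5, 53  → R5 = 53
  ADD R0, R5  → R0 = 18 + 53 = 71
Final: R0 = 71

71


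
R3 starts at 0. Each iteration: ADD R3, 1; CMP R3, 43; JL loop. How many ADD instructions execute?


Loop trace (R3 starts at 0, target 43, step 1):
  ADD #1: R3 = 0 + 1 = 1  → 1 < 43, loop
  ADD #2: R3 = 1 + 1 = 2  → 2 < 43, loop
  ADD #3: R3 = 2 + 1 = 3  → 3 < 43, loop
  ADD #4: R3 = 3 + 1 = 4  → 4 < 43, loop
  ADD #5: R3 = 4 + 1 = 5  → 5 < 43, loop
  ADD #6: R3 = 5 + 1 = 6  → 6 < 43, loop
  ADD #7: R3 = 6 + 1 = 7  → 7 < 43, loop
  ADD #8: R3 = 7 + 1 = 8  → 8 < 43, loop
  ADD #9: R3 = 8 + 1 = 9  → 9 < 43, loop
  ADD #10: R3 = 9 + 1 = 10  → 10 < 43, loop
  ADD #11: R3 = 10 + 1 = 11  → 11 < 43, loop
  ADD #12: R3 = 11 + 1 = 12  → 12 < 43, loop
  ADD #13: R3 = 12 + 1 = 13  → 13 < 43, loop
  ADD #14: R3 = 13 + 1 = 14  → 14 < 43, loop
  ADD #15: R3 = 14 + 1 = 15  → 15 < 43, loop
  ADD #16: R3 = 15 + 1 = 16  → 16 < 43, loop
  ADD #17: R3 = 16 + 1 = 17  → 17 < 43, loop
  ADD #18: R3 = 17 + 1 = 18  → 18 < 43, loop
  ADD #19: R3 = 18 + 1 = 19  → 19 < 43, loop
  ADD #20: R3 = 19 + 1 = 20  → 20 < 43, loop
  ADD #21: R3 = 20 + 1 = 21  → 21 < 43, loop
  ADD #22: R3 = 21 + 1 = 22  → 22 < 43, loop
  ADD #23: R3 = 22 + 1 = 23  → 23 < 43, loop
  ADD #24: R3 = 23 + 1 = 24  → 24 < 43, loop
  ADD #25: R3 = 24 + 1 = 25  → 25 < 43, loop
  ADD #26: R3 = 25 + 1 = 26  → 26 < 43, loop
  ADD #27: R3 = 26 + 1 = 27  → 27 < 43, loop
  ADD #28: R3 = 27 + 1 = 28  → 28 < 43, loop
  ADD #29: R3 = 28 + 1 = 29  → 29 < 43, loop
  ADD #30: R3 = 29 + 1 = 30  → 30 < 43, loop
  ADD #31: R3 = 30 + 1 = 31  → 31 < 43, loop
  ADD #32: R3 = 31 + 1 = 32  → 32 < 43, loop
  ADD #33: R3 = 32 + 1 = 33  → 33 < 43, loop
  ADD #34: R3 = 33 + 1 = 34  → 34 < 43, loop
  ADD #35: R3 = 34 + 1 = 35  → 35 < 43, loop
  ADD #36: R3 = 35 + 1 = 36  → 36 < 43, loop
  ADD #37: R3 = 36 + 1 = 37  → 37 < 43, loop
  ADD #38: R3 = 37 + 1 = 38  → 38 < 43, loop
  ADD #39: R3 = 38 + 1 = 39  → 39 < 43, loop
  ADD #40: R3 = 39 + 1 = 40  → 40 < 43, loop
  ADD #41: R3 = 40 + 1 = 41  → 41 < 43, loop
  ADD #42: R3 = 41 + 1 = 42  → 42 < 43, loop
  ADD #43: R3 = 42 + 1 = 43  → 43 >= 43, exit
Total ADD instructions: 43

43
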